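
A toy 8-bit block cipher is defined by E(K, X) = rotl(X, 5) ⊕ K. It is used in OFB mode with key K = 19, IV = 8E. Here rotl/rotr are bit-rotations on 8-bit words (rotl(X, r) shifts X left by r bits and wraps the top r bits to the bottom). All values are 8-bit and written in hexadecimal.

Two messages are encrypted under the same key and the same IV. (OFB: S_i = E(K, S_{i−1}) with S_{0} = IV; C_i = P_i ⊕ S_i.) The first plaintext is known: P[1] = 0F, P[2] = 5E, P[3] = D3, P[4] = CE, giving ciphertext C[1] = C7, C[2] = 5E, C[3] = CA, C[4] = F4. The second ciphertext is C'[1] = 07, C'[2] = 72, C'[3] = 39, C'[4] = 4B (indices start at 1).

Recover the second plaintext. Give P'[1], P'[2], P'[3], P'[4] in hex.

In OFB with a reused IV, both messages share the same keystream S_i, so C_i ⊕ C'_i = P_i ⊕ P'_i and thus P'_i = P_i ⊕ C_i ⊕ C'_i.
P'[1]: 0F ⊕ C7 ⊕ 07 = CF.
P'[2]: 5E ⊕ 5E ⊕ 72 = 72.
P'[3]: D3 ⊕ CA ⊕ 39 = 20.
P'[4]: CE ⊕ F4 ⊕ 4B = 71.

P'[1] = CF, P'[2] = 72, P'[3] = 20, P'[4] = 71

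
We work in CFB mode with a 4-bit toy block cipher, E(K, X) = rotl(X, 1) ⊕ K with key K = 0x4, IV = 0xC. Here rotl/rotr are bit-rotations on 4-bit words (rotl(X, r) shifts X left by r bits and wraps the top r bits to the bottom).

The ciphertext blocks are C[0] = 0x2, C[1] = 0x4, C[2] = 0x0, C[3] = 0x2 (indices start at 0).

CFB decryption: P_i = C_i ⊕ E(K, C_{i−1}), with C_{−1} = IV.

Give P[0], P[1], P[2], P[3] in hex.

P[0] = 0xF, P[1] = 0x4, P[2] = 0xC, P[3] = 0x6

P[0]: E(K, 0xC) = 0xD; 0x2 ⊕ 0xD = 0xF.
P[1]: E(K, 0x2) = 0x0; 0x4 ⊕ 0x0 = 0x4.
P[2]: E(K, 0x4) = 0xC; 0x0 ⊕ 0xC = 0xC.
P[3]: E(K, 0x0) = 0x4; 0x2 ⊕ 0x4 = 0x6.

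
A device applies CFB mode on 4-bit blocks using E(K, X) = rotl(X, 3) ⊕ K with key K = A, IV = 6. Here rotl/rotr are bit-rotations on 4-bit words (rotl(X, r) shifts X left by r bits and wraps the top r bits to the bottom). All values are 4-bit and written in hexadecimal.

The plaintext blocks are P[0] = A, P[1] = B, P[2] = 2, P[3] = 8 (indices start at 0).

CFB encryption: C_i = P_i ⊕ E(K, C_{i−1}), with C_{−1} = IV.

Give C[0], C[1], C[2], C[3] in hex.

C[0]: E(K, 6) = 9; A ⊕ 9 = 3.
C[1]: E(K, 3) = 3; B ⊕ 3 = 8.
C[2]: E(K, 8) = E; 2 ⊕ E = C.
C[3]: E(K, C) = C; 8 ⊕ C = 4.

C[0] = 3, C[1] = 8, C[2] = C, C[3] = 4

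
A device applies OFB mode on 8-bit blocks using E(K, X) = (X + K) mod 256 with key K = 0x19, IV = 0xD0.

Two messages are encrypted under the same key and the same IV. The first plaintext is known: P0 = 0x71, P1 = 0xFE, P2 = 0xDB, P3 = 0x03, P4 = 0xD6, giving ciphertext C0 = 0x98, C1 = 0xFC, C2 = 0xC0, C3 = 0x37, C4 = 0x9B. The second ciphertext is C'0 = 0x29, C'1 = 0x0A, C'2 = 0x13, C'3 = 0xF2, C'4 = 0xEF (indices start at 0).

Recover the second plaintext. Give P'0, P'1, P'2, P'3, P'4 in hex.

In OFB with a reused IV, both messages share the same keystream S_i, so C_i ⊕ C'_i = P_i ⊕ P'_i and thus P'_i = P_i ⊕ C_i ⊕ C'_i.
P'0: 0x71 ⊕ 0x98 ⊕ 0x29 = 0xC0.
P'1: 0xFE ⊕ 0xFC ⊕ 0x0A = 0x08.
P'2: 0xDB ⊕ 0xC0 ⊕ 0x13 = 0x08.
P'3: 0x03 ⊕ 0x37 ⊕ 0xF2 = 0xC6.
P'4: 0xD6 ⊕ 0x9B ⊕ 0xEF = 0xA2.

P'0 = 0xC0, P'1 = 0x08, P'2 = 0x08, P'3 = 0xC6, P'4 = 0xA2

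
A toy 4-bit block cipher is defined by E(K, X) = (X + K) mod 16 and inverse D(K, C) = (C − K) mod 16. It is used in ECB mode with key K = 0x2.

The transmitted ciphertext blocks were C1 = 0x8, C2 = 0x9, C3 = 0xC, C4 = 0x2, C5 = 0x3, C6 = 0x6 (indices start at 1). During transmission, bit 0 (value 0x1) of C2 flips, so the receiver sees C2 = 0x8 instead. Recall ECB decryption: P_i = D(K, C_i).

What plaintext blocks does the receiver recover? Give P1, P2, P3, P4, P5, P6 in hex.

P1 = 0x6, P2 = 0x6, P3 = 0xA, P4 = 0x0, P5 = 0x1, P6 = 0x4

Only C2 changed, to 0x8. In ECB, a change in C_i affects only P_i. Decrypting the received ciphertext:
P1: D(K, 0x8) = 0x6.
P2: D(K, 0x8) = 0x6.
P3: D(K, 0xC) = 0xA.
P4: D(K, 0x2) = 0x0.
P5: D(K, 0x3) = 0x1.
P6: D(K, 0x6) = 0x4.
Blocks that differ from the original plaintext: P2.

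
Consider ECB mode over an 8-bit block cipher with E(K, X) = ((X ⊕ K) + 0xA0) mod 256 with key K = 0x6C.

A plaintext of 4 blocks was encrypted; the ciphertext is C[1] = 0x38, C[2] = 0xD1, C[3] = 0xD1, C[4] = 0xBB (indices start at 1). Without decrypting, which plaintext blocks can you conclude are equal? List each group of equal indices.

ECB encrypts each block independently with the same key, so equal ciphertext blocks imply equal plaintext blocks.
C[2] = C[3] = 0xD1, so P[2] = P[3].

P[2] = P[3]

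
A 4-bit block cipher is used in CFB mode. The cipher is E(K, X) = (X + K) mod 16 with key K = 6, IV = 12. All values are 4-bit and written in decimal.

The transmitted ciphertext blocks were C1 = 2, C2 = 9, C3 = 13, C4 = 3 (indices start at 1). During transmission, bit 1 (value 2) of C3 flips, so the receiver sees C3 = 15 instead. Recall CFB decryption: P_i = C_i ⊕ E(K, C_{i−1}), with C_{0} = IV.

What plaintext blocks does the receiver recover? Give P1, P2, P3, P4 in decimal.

P1 = 0, P2 = 1, P3 = 0, P4 = 6

Only C3 changed, to 15. In CFB, a change in C_i flips the same bit in P_i and garbles P_{i+1}. Decrypting the received ciphertext:
P1: E(K, 12) = 2; 2 ⊕ 2 = 0.
P2: E(K, 2) = 8; 9 ⊕ 8 = 1.
P3: E(K, 9) = 15; 15 ⊕ 15 = 0.
P4: E(K, 15) = 5; 3 ⊕ 5 = 6.
Blocks that differ from the original plaintext: P3, P4.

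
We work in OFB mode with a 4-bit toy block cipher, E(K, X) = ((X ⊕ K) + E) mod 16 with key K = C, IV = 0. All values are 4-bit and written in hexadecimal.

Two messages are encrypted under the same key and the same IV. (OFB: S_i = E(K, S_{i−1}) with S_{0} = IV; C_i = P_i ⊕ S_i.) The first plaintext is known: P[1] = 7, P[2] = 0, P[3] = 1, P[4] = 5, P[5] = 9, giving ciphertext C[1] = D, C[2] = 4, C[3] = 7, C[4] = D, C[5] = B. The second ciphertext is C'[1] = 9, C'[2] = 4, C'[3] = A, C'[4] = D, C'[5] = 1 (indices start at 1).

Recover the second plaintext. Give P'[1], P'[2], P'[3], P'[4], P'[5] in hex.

P'[1] = 3, P'[2] = 0, P'[3] = C, P'[4] = 5, P'[5] = 3

In OFB with a reused IV, both messages share the same keystream S_i, so C_i ⊕ C'_i = P_i ⊕ P'_i and thus P'_i = P_i ⊕ C_i ⊕ C'_i.
P'[1]: 7 ⊕ D ⊕ 9 = 3.
P'[2]: 0 ⊕ 4 ⊕ 4 = 0.
P'[3]: 1 ⊕ 7 ⊕ A = C.
P'[4]: 5 ⊕ D ⊕ D = 5.
P'[5]: 9 ⊕ B ⊕ 1 = 3.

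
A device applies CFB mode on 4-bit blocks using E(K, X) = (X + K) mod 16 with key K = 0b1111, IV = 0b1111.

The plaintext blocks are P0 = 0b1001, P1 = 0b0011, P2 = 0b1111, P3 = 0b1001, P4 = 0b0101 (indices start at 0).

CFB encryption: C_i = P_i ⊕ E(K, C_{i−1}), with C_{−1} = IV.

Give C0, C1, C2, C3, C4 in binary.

C0 = 0b0111, C1 = 0b0101, C2 = 0b1011, C3 = 0b0011, C4 = 0b0111

C0: E(K, 0b1111) = 0b1110; 0b1001 ⊕ 0b1110 = 0b0111.
C1: E(K, 0b0111) = 0b0110; 0b0011 ⊕ 0b0110 = 0b0101.
C2: E(K, 0b0101) = 0b0100; 0b1111 ⊕ 0b0100 = 0b1011.
C3: E(K, 0b1011) = 0b1010; 0b1001 ⊕ 0b1010 = 0b0011.
C4: E(K, 0b0011) = 0b0010; 0b0101 ⊕ 0b0010 = 0b0111.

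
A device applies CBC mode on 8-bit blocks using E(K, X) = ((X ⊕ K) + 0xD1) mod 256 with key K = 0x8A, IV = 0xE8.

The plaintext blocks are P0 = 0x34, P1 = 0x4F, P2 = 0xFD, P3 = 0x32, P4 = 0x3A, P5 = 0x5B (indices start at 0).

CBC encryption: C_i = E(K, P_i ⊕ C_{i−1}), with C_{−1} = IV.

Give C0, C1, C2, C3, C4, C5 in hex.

C0 = 0x27, C1 = 0xB3, C2 = 0x95, C3 = 0xFE, C4 = 0x1F, C5 = 0x9F

C0: P0 ⊕ 0xE8 = 0xDC; E(K, 0xDC) = 0x27.
C1: P1 ⊕ 0x27 = 0x68; E(K, 0x68) = 0xB3.
C2: P2 ⊕ 0xB3 = 0x4E; E(K, 0x4E) = 0x95.
C3: P3 ⊕ 0x95 = 0xA7; E(K, 0xA7) = 0xFE.
C4: P4 ⊕ 0xFE = 0xC4; E(K, 0xC4) = 0x1F.
C5: P5 ⊕ 0x1F = 0x44; E(K, 0x44) = 0x9F.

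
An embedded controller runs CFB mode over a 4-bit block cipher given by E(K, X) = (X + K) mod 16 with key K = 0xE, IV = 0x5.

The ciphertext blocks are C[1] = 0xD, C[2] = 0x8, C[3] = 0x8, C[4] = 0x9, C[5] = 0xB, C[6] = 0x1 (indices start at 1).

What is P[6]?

CFB decryption: P_i = C_i ⊕ E(K, C_{i−1}), with C_{0} = IV.
P[6]: E(K, 0xB) = 0x9; 0x1 ⊕ 0x9 = 0x8.

P[6] = 0x8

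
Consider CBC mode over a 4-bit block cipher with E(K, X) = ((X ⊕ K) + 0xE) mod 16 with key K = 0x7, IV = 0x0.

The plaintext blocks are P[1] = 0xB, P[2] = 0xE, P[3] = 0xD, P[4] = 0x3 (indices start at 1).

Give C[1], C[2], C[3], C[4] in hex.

CBC encryption: C_i = E(K, P_i ⊕ C_{i−1}), with C_{0} = IV.
C[1]: P[1] ⊕ 0x0 = 0xB; E(K, 0xB) = 0xA.
C[2]: P[2] ⊕ 0xA = 0x4; E(K, 0x4) = 0x1.
C[3]: P[3] ⊕ 0x1 = 0xC; E(K, 0xC) = 0x9.
C[4]: P[4] ⊕ 0x9 = 0xA; E(K, 0xA) = 0xB.

C[1] = 0xA, C[2] = 0x1, C[3] = 0x9, C[4] = 0xB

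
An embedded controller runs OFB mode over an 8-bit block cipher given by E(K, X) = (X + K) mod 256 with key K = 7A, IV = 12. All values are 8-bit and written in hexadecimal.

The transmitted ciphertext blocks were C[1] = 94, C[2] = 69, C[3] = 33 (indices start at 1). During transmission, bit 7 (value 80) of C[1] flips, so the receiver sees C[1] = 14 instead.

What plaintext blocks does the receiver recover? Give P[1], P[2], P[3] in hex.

OFB decryption: S_i = E(K, S_{i−1}) with S_{0} = IV; P_i = C_i ⊕ S_i.
Only C[1] changed, to 14. In OFB, a change in C_i flips the same bit in P_i only; the keystream is unaffected. Decrypting the received ciphertext:
P[1]: S = E(K, 12) = 8C; 14 ⊕ 8C = 98.
P[2]: S = E(K, 8C) = 06; 69 ⊕ 06 = 6F.
P[3]: S = E(K, 06) = 80; 33 ⊕ 80 = B3.
Blocks that differ from the original plaintext: P[1].

P[1] = 98, P[2] = 6F, P[3] = B3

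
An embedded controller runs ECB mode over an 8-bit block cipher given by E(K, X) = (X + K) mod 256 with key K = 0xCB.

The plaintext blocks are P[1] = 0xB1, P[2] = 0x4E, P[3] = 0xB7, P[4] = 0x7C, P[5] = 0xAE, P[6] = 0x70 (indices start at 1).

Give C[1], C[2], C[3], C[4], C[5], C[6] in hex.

C[1] = 0x7C, C[2] = 0x19, C[3] = 0x82, C[4] = 0x47, C[5] = 0x79, C[6] = 0x3B

ECB encryption: C_i = E(K, P_i).
C[1]: E(K, 0xB1) = 0x7C.
C[2]: E(K, 0x4E) = 0x19.
C[3]: E(K, 0xB7) = 0x82.
C[4]: E(K, 0x7C) = 0x47.
C[5]: E(K, 0xAE) = 0x79.
C[6]: E(K, 0x70) = 0x3B.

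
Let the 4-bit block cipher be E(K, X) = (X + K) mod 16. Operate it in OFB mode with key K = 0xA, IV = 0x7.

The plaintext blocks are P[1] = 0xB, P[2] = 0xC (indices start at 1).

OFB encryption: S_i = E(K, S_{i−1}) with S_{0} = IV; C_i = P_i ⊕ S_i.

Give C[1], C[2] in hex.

C[1] = 0xA, C[2] = 0x7

C[1]: S = E(K, 0x7) = 0x1; 0xB ⊕ 0x1 = 0xA.
C[2]: S = E(K, 0x1) = 0xB; 0xC ⊕ 0xB = 0x7.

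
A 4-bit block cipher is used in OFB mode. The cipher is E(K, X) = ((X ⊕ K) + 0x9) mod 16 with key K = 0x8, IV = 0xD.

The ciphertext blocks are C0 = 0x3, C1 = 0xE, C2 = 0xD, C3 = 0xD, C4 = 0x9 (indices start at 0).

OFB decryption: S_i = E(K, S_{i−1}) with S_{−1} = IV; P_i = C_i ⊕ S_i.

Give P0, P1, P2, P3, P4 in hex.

P0: S = E(K, 0xD) = 0xE; 0x3 ⊕ 0xE = 0xD.
P1: S = E(K, 0xE) = 0xF; 0xE ⊕ 0xF = 0x1.
P2: S = E(K, 0xF) = 0x0; 0xD ⊕ 0x0 = 0xD.
P3: S = E(K, 0x0) = 0x1; 0xD ⊕ 0x1 = 0xC.
P4: S = E(K, 0x1) = 0x2; 0x9 ⊕ 0x2 = 0xB.

P0 = 0xD, P1 = 0x1, P2 = 0xD, P3 = 0xC, P4 = 0xB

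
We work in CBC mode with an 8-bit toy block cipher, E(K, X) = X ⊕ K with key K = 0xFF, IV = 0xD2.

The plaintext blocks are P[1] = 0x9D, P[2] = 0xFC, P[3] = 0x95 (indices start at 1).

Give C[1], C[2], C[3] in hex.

CBC encryption: C_i = E(K, P_i ⊕ C_{i−1}), with C_{0} = IV.
C[1]: P[1] ⊕ 0xD2 = 0x4F; E(K, 0x4F) = 0xB0.
C[2]: P[2] ⊕ 0xB0 = 0x4C; E(K, 0x4C) = 0xB3.
C[3]: P[3] ⊕ 0xB3 = 0x26; E(K, 0x26) = 0xD9.

C[1] = 0xB0, C[2] = 0xB3, C[3] = 0xD9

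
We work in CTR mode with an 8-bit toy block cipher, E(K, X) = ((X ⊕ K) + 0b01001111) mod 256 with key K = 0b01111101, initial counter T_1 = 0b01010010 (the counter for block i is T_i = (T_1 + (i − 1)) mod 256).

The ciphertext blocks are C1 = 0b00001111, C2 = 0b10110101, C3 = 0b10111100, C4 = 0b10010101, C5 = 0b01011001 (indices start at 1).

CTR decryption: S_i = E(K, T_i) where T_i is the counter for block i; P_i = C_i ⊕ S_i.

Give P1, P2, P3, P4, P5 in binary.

P1 = 0b01110001, P2 = 0b11001000, P3 = 0b11000100, P4 = 0b11100010, P5 = 0b00100011

P1: T = 0b01010010, S = E(K, T) = 0b01111110; 0b00001111 ⊕ 0b01111110 = 0b01110001.
P2: T = 0b01010011, S = E(K, T) = 0b01111101; 0b10110101 ⊕ 0b01111101 = 0b11001000.
P3: T = 0b01010100, S = E(K, T) = 0b01111000; 0b10111100 ⊕ 0b01111000 = 0b11000100.
P4: T = 0b01010101, S = E(K, T) = 0b01110111; 0b10010101 ⊕ 0b01110111 = 0b11100010.
P5: T = 0b01010110, S = E(K, T) = 0b01111010; 0b01011001 ⊕ 0b01111010 = 0b00100011.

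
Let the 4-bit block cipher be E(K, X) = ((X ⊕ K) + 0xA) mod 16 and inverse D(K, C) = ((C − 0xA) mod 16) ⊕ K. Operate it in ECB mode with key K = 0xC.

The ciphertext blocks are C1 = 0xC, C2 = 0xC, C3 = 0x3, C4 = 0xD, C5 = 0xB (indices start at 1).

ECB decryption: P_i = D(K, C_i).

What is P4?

P4 = 0xF

P4: D(K, 0xD) = 0xF.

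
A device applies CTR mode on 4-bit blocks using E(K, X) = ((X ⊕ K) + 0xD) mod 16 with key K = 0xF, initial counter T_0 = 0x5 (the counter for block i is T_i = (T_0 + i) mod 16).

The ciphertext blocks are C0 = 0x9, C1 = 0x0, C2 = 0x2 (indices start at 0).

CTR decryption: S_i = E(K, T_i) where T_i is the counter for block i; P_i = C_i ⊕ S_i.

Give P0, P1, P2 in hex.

P0 = 0xE, P1 = 0x6, P2 = 0x7

P0: T = 0x5, S = E(K, T) = 0x7; 0x9 ⊕ 0x7 = 0xE.
P1: T = 0x6, S = E(K, T) = 0x6; 0x0 ⊕ 0x6 = 0x6.
P2: T = 0x7, S = E(K, T) = 0x5; 0x2 ⊕ 0x5 = 0x7.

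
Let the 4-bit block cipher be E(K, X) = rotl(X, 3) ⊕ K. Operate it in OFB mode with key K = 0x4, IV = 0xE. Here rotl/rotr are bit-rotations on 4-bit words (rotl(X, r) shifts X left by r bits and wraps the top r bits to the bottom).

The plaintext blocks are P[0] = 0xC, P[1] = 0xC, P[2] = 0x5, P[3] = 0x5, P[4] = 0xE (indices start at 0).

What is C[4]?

C[4] = 0x2

OFB encryption: S_i = E(K, S_{i−1}) with S_{−1} = IV; C_i = P_i ⊕ S_i.
C[0]: S = E(K, 0xE) = 0x3; 0xC ⊕ 0x3 = 0xF.
C[1]: S = E(K, 0x3) = 0xD; 0xC ⊕ 0xD = 0x1.
C[2]: S = E(K, 0xD) = 0xA; 0x5 ⊕ 0xA = 0xF.
C[3]: S = E(K, 0xA) = 0x1; 0x5 ⊕ 0x1 = 0x4.
C[4]: S = E(K, 0x1) = 0xC; 0xE ⊕ 0xC = 0x2.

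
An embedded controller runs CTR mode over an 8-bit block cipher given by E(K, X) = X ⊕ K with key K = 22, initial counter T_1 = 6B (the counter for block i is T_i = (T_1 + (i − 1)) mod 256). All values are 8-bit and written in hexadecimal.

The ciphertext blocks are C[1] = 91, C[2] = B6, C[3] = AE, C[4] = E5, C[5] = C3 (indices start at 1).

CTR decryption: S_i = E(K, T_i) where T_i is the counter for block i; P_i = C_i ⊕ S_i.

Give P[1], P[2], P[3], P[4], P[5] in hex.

P[1]: T = 6B, S = E(K, T) = 49; 91 ⊕ 49 = D8.
P[2]: T = 6C, S = E(K, T) = 4E; B6 ⊕ 4E = F8.
P[3]: T = 6D, S = E(K, T) = 4F; AE ⊕ 4F = E1.
P[4]: T = 6E, S = E(K, T) = 4C; E5 ⊕ 4C = A9.
P[5]: T = 6F, S = E(K, T) = 4D; C3 ⊕ 4D = 8E.

P[1] = D8, P[2] = F8, P[3] = E1, P[4] = A9, P[5] = 8E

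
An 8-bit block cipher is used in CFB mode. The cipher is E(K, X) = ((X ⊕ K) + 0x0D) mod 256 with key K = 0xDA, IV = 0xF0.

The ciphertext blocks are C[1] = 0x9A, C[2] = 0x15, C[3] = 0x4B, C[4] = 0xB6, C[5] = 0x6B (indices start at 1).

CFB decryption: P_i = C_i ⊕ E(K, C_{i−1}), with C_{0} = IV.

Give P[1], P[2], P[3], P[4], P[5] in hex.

P[1] = 0xAD, P[2] = 0x58, P[3] = 0x97, P[4] = 0x28, P[5] = 0x12

P[1]: E(K, 0xF0) = 0x37; 0x9A ⊕ 0x37 = 0xAD.
P[2]: E(K, 0x9A) = 0x4D; 0x15 ⊕ 0x4D = 0x58.
P[3]: E(K, 0x15) = 0xDC; 0x4B ⊕ 0xDC = 0x97.
P[4]: E(K, 0x4B) = 0x9E; 0xB6 ⊕ 0x9E = 0x28.
P[5]: E(K, 0xB6) = 0x79; 0x6B ⊕ 0x79 = 0x12.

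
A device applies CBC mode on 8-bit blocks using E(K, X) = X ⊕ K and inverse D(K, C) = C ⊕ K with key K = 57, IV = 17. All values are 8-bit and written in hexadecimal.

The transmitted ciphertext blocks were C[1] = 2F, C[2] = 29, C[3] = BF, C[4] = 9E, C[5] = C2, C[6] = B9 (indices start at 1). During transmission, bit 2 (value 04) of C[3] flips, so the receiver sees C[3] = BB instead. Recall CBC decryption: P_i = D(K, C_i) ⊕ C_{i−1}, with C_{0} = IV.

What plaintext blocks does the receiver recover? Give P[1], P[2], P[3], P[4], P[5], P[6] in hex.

Only C[3] changed, to BB. In CBC, a change in C_i garbles P_i and flips the same bit in P_{i+1}. Decrypting the received ciphertext:
P[1]: D(K, 2F) = 78; 78 ⊕ 17 = 6F.
P[2]: D(K, 29) = 7E; 7E ⊕ 2F = 51.
P[3]: D(K, BB) = EC; EC ⊕ 29 = C5.
P[4]: D(K, 9E) = C9; C9 ⊕ BB = 72.
P[5]: D(K, C2) = 95; 95 ⊕ 9E = 0B.
P[6]: D(K, B9) = EE; EE ⊕ C2 = 2C.
Blocks that differ from the original plaintext: P[3], P[4].

P[1] = 6F, P[2] = 51, P[3] = C5, P[4] = 72, P[5] = 0B, P[6] = 2C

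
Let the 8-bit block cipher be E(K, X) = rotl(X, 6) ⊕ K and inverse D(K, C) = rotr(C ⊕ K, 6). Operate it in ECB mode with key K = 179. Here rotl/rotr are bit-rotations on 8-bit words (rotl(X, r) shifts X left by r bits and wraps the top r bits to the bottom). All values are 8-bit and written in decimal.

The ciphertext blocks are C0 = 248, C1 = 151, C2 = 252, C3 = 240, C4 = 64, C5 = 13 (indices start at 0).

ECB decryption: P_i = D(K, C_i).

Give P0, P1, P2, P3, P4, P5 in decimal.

P0: D(K, 248) = 45.
P1: D(K, 151) = 144.
P2: D(K, 252) = 61.
P3: D(K, 240) = 13.
P4: D(K, 64) = 207.
P5: D(K, 13) = 250.

P0 = 45, P1 = 144, P2 = 61, P3 = 13, P4 = 207, P5 = 250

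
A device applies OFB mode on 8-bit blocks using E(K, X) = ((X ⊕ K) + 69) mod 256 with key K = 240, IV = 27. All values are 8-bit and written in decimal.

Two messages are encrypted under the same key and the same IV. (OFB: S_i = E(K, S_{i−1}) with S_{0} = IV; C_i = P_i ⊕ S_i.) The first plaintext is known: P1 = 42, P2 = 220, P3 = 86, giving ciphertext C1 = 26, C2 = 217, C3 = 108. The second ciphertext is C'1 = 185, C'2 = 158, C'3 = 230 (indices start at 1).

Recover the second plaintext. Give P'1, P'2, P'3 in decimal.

In OFB with a reused IV, both messages share the same keystream S_i, so C_i ⊕ C'_i = P_i ⊕ P'_i and thus P'_i = P_i ⊕ C_i ⊕ C'_i.
P'1: 42 ⊕ 26 ⊕ 185 = 137.
P'2: 220 ⊕ 217 ⊕ 158 = 155.
P'3: 86 ⊕ 108 ⊕ 230 = 220.

P'1 = 137, P'2 = 155, P'3 = 220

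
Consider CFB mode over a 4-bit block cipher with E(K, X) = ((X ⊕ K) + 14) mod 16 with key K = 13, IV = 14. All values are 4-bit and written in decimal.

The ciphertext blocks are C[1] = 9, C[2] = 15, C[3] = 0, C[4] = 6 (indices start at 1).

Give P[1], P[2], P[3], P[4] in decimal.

CFB decryption: P_i = C_i ⊕ E(K, C_{i−1}), with C_{0} = IV.
P[1]: E(K, 14) = 1; 9 ⊕ 1 = 8.
P[2]: E(K, 9) = 2; 15 ⊕ 2 = 13.
P[3]: E(K, 15) = 0; 0 ⊕ 0 = 0.
P[4]: E(K, 0) = 11; 6 ⊕ 11 = 13.

P[1] = 8, P[2] = 13, P[3] = 0, P[4] = 13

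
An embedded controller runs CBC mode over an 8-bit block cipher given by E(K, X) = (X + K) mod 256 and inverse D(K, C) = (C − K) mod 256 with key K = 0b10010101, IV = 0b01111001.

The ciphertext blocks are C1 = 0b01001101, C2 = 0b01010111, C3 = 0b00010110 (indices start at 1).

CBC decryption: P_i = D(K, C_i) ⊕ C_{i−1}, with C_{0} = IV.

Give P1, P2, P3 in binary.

P1 = 0b11000001, P2 = 0b10001111, P3 = 0b11010110

P1: D(K, 0b01001101) = 0b10111000; 0b10111000 ⊕ 0b01111001 = 0b11000001.
P2: D(K, 0b01010111) = 0b11000010; 0b11000010 ⊕ 0b01001101 = 0b10001111.
P3: D(K, 0b00010110) = 0b10000001; 0b10000001 ⊕ 0b01010111 = 0b11010110.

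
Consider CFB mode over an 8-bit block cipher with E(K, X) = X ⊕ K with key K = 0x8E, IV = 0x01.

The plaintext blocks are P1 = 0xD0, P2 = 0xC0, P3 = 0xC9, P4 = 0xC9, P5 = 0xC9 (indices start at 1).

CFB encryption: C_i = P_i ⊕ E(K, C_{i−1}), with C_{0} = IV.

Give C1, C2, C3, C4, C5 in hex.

C1 = 0x5F, C2 = 0x11, C3 = 0x56, C4 = 0x11, C5 = 0x56

C1: E(K, 0x01) = 0x8F; 0xD0 ⊕ 0x8F = 0x5F.
C2: E(K, 0x5F) = 0xD1; 0xC0 ⊕ 0xD1 = 0x11.
C3: E(K, 0x11) = 0x9F; 0xC9 ⊕ 0x9F = 0x56.
C4: E(K, 0x56) = 0xD8; 0xC9 ⊕ 0xD8 = 0x11.
C5: E(K, 0x11) = 0x9F; 0xC9 ⊕ 0x9F = 0x56.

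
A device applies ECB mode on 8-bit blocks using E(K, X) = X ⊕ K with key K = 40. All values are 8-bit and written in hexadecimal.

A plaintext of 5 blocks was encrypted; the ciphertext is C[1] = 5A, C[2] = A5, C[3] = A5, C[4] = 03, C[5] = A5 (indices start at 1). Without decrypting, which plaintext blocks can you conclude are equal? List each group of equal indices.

ECB encrypts each block independently with the same key, so equal ciphertext blocks imply equal plaintext blocks.
C[2] = C[3] = C[5] = A5, so P[2] = P[3] = P[5].

P[2] = P[3] = P[5]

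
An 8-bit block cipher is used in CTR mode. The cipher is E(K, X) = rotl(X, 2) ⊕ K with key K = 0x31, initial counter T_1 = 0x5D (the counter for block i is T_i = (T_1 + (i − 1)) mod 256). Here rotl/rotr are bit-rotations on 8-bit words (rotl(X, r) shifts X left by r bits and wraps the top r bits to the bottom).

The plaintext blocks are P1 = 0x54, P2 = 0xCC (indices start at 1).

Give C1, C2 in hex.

CTR encryption: S_i = E(K, T_i) where T_i is the counter for block i; C_i = P_i ⊕ S_i.
C1: T = 0x5D, S = E(K, T) = 0x44; 0x54 ⊕ 0x44 = 0x10.
C2: T = 0x5E, S = E(K, T) = 0x48; 0xCC ⊕ 0x48 = 0x84.

C1 = 0x10, C2 = 0x84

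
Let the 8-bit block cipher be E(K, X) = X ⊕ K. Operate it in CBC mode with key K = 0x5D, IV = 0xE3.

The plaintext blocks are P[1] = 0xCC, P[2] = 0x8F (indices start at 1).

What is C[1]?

CBC encryption: C_i = E(K, P_i ⊕ C_{i−1}), with C_{0} = IV.
C[1]: P[1] ⊕ 0xE3 = 0x2F; E(K, 0x2F) = 0x72.

C[1] = 0x72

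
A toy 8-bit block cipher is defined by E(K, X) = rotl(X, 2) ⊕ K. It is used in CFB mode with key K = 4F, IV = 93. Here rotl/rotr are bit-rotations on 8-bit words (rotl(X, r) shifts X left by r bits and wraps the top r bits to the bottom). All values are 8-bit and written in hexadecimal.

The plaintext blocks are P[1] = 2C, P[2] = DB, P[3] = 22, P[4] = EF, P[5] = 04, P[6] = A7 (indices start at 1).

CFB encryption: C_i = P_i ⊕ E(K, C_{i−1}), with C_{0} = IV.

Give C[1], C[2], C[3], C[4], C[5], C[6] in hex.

C[1] = 2D, C[2] = 20, C[3] = ED, C[4] = 17, C[5] = 17, C[6] = B4

C[1]: E(K, 93) = 01; 2C ⊕ 01 = 2D.
C[2]: E(K, 2D) = FB; DB ⊕ FB = 20.
C[3]: E(K, 20) = CF; 22 ⊕ CF = ED.
C[4]: E(K, ED) = F8; EF ⊕ F8 = 17.
C[5]: E(K, 17) = 13; 04 ⊕ 13 = 17.
C[6]: E(K, 17) = 13; A7 ⊕ 13 = B4.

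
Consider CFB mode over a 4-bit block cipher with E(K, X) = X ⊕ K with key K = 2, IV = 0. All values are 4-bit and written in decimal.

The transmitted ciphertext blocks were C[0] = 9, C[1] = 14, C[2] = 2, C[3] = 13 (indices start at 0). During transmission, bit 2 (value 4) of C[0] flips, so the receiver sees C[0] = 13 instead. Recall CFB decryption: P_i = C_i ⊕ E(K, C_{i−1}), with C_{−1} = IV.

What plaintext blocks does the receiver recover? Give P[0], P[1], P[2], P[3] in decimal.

Only C[0] changed, to 13. In CFB, a change in C_i flips the same bit in P_i and garbles P_{i+1}. Decrypting the received ciphertext:
P[0]: E(K, 0) = 2; 13 ⊕ 2 = 15.
P[1]: E(K, 13) = 15; 14 ⊕ 15 = 1.
P[2]: E(K, 14) = 12; 2 ⊕ 12 = 14.
P[3]: E(K, 2) = 0; 13 ⊕ 0 = 13.
Blocks that differ from the original plaintext: P[0], P[1].

P[0] = 15, P[1] = 1, P[2] = 14, P[3] = 13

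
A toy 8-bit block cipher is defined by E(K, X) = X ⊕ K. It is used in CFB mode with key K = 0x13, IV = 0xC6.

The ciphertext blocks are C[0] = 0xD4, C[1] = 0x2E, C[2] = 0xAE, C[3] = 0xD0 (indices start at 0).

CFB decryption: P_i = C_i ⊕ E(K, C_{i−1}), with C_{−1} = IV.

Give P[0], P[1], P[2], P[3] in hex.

P[0] = 0x01, P[1] = 0xE9, P[2] = 0x93, P[3] = 0x6D

P[0]: E(K, 0xC6) = 0xD5; 0xD4 ⊕ 0xD5 = 0x01.
P[1]: E(K, 0xD4) = 0xC7; 0x2E ⊕ 0xC7 = 0xE9.
P[2]: E(K, 0x2E) = 0x3D; 0xAE ⊕ 0x3D = 0x93.
P[3]: E(K, 0xAE) = 0xBD; 0xD0 ⊕ 0xBD = 0x6D.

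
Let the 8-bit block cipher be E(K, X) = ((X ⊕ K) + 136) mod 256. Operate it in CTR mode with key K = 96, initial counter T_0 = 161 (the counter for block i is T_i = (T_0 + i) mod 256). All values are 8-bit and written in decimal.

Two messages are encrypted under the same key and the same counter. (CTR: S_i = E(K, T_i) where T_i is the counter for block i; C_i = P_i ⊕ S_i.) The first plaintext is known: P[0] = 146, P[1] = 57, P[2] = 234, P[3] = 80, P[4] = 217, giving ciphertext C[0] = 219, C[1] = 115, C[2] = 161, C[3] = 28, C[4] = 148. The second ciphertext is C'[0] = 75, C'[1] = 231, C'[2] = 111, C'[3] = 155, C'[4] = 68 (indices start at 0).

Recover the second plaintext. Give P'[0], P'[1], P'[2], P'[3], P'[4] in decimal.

In CTR with a reused counter, both messages share the same keystream S_i, so C_i ⊕ C'_i = P_i ⊕ P'_i and thus P'_i = P_i ⊕ C_i ⊕ C'_i.
P'[0]: 146 ⊕ 219 ⊕ 75 = 2.
P'[1]: 57 ⊕ 115 ⊕ 231 = 173.
P'[2]: 234 ⊕ 161 ⊕ 111 = 36.
P'[3]: 80 ⊕ 28 ⊕ 155 = 215.
P'[4]: 217 ⊕ 148 ⊕ 68 = 9.

P'[0] = 2, P'[1] = 173, P'[2] = 36, P'[3] = 215, P'[4] = 9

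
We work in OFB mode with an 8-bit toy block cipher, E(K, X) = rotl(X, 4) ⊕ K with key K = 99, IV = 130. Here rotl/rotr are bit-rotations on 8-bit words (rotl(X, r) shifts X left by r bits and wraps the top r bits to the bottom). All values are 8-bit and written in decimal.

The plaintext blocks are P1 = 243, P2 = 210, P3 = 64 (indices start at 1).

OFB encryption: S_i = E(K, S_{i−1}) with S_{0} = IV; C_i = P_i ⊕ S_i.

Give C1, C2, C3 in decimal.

C1: S = E(K, 130) = 75; 243 ⊕ 75 = 184.
C2: S = E(K, 75) = 215; 210 ⊕ 215 = 5.
C3: S = E(K, 215) = 30; 64 ⊕ 30 = 94.

C1 = 184, C2 = 5, C3 = 94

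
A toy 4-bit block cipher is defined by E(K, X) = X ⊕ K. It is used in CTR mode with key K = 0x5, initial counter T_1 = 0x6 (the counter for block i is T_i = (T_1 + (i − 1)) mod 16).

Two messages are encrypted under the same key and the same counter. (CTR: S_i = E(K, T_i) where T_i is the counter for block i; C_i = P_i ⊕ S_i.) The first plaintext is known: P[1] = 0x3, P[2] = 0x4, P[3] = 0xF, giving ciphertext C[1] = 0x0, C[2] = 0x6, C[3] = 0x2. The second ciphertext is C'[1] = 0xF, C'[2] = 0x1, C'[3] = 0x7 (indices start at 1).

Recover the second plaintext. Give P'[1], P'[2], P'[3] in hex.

P'[1] = 0xC, P'[2] = 0x3, P'[3] = 0xA

In CTR with a reused counter, both messages share the same keystream S_i, so C_i ⊕ C'_i = P_i ⊕ P'_i and thus P'_i = P_i ⊕ C_i ⊕ C'_i.
P'[1]: 0x3 ⊕ 0x0 ⊕ 0xF = 0xC.
P'[2]: 0x4 ⊕ 0x6 ⊕ 0x1 = 0x3.
P'[3]: 0xF ⊕ 0x2 ⊕ 0x7 = 0xA.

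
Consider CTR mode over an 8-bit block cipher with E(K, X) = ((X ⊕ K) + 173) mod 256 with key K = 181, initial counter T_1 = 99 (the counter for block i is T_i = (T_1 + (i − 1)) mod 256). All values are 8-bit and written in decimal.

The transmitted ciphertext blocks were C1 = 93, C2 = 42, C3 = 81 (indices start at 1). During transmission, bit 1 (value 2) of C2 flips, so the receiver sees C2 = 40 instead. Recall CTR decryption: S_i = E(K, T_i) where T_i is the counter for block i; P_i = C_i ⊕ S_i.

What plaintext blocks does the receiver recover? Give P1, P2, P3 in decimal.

Only C2 changed, to 40. In CTR, a change in C_i flips the same bit in P_i only; the keystream is unaffected. Decrypting the received ciphertext:
P1: T = 99, S = E(K, T) = 131; 93 ⊕ 131 = 222.
P2: T = 100, S = E(K, T) = 126; 40 ⊕ 126 = 86.
P3: T = 101, S = E(K, T) = 125; 81 ⊕ 125 = 44.
Blocks that differ from the original plaintext: P2.

P1 = 222, P2 = 86, P3 = 44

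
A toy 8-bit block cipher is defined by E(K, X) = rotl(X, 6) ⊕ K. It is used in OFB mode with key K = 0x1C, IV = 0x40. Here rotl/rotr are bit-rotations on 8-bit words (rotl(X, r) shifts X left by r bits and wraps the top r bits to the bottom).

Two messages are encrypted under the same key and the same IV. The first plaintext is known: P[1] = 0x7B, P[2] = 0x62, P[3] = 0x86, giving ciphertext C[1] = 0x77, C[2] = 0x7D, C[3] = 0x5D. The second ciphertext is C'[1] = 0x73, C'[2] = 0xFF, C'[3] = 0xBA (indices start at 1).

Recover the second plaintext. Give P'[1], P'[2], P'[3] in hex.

In OFB with a reused IV, both messages share the same keystream S_i, so C_i ⊕ C'_i = P_i ⊕ P'_i and thus P'_i = P_i ⊕ C_i ⊕ C'_i.
P'[1]: 0x7B ⊕ 0x77 ⊕ 0x73 = 0x7F.
P'[2]: 0x62 ⊕ 0x7D ⊕ 0xFF = 0xE0.
P'[3]: 0x86 ⊕ 0x5D ⊕ 0xBA = 0x61.

P'[1] = 0x7F, P'[2] = 0xE0, P'[3] = 0x61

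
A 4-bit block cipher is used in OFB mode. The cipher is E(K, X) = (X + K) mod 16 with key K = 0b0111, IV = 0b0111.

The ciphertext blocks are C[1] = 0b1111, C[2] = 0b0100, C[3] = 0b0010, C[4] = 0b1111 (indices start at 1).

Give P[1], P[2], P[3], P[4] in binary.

OFB decryption: S_i = E(K, S_{i−1}) with S_{0} = IV; P_i = C_i ⊕ S_i.
P[1]: S = E(K, 0b0111) = 0b1110; 0b1111 ⊕ 0b1110 = 0b0001.
P[2]: S = E(K, 0b1110) = 0b0101; 0b0100 ⊕ 0b0101 = 0b0001.
P[3]: S = E(K, 0b0101) = 0b1100; 0b0010 ⊕ 0b1100 = 0b1110.
P[4]: S = E(K, 0b1100) = 0b0011; 0b1111 ⊕ 0b0011 = 0b1100.

P[1] = 0b0001, P[2] = 0b0001, P[3] = 0b1110, P[4] = 0b1100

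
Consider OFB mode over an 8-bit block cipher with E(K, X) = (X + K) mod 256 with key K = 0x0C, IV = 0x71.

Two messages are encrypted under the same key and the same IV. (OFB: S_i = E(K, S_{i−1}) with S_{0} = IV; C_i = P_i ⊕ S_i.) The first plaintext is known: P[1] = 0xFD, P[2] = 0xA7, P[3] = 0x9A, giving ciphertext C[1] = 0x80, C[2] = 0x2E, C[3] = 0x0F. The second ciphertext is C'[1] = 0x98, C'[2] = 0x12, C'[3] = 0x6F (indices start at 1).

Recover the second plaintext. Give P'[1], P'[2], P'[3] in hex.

In OFB with a reused IV, both messages share the same keystream S_i, so C_i ⊕ C'_i = P_i ⊕ P'_i and thus P'_i = P_i ⊕ C_i ⊕ C'_i.
P'[1]: 0xFD ⊕ 0x80 ⊕ 0x98 = 0xE5.
P'[2]: 0xA7 ⊕ 0x2E ⊕ 0x12 = 0x9B.
P'[3]: 0x9A ⊕ 0x0F ⊕ 0x6F = 0xFA.

P'[1] = 0xE5, P'[2] = 0x9B, P'[3] = 0xFA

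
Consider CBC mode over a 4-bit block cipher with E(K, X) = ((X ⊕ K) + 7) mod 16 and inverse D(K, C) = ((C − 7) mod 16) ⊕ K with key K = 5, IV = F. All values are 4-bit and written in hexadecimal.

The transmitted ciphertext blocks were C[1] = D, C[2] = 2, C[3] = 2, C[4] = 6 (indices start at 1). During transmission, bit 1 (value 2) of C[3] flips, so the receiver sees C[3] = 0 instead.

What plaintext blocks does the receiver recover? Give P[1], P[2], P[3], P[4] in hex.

CBC decryption: P_i = D(K, C_i) ⊕ C_{i−1}, with C_{0} = IV.
Only C[3] changed, to 0. In CBC, a change in C_i garbles P_i and flips the same bit in P_{i+1}. Decrypting the received ciphertext:
P[1]: D(K, D) = 3; 3 ⊕ F = C.
P[2]: D(K, 2) = E; E ⊕ D = 3.
P[3]: D(K, 0) = C; C ⊕ 2 = E.
P[4]: D(K, 6) = A; A ⊕ 0 = A.
Blocks that differ from the original plaintext: P[3], P[4].

P[1] = C, P[2] = 3, P[3] = E, P[4] = A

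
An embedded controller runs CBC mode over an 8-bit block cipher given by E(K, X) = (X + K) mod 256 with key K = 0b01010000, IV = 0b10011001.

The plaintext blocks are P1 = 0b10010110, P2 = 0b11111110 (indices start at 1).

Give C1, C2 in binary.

C1 = 0b01011111, C2 = 0b11110001

CBC encryption: C_i = E(K, P_i ⊕ C_{i−1}), with C_{0} = IV.
C1: P1 ⊕ 0b10011001 = 0b00001111; E(K, 0b00001111) = 0b01011111.
C2: P2 ⊕ 0b01011111 = 0b10100001; E(K, 0b10100001) = 0b11110001.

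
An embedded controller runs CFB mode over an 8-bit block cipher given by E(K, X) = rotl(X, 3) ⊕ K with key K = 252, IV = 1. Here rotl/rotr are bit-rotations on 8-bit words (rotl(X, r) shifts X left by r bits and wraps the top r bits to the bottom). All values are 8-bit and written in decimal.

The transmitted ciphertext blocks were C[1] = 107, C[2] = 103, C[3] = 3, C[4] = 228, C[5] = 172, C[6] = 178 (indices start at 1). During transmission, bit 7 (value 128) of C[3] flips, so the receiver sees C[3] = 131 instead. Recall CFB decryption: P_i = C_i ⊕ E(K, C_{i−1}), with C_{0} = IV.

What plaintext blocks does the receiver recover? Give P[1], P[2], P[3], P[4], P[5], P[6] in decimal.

Only C[3] changed, to 131. In CFB, a change in C_i flips the same bit in P_i and garbles P_{i+1}. Decrypting the received ciphertext:
P[1]: E(K, 1) = 244; 107 ⊕ 244 = 159.
P[2]: E(K, 107) = 167; 103 ⊕ 167 = 192.
P[3]: E(K, 103) = 199; 131 ⊕ 199 = 68.
P[4]: E(K, 131) = 224; 228 ⊕ 224 = 4.
P[5]: E(K, 228) = 219; 172 ⊕ 219 = 119.
P[6]: E(K, 172) = 153; 178 ⊕ 153 = 43.
Blocks that differ from the original plaintext: P[3], P[4].

P[1] = 159, P[2] = 192, P[3] = 68, P[4] = 4, P[5] = 119, P[6] = 43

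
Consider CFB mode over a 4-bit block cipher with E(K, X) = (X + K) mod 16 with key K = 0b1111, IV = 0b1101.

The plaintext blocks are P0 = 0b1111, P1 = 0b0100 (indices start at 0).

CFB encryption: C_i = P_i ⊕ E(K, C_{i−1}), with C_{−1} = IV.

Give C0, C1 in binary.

C0: E(K, 0b1101) = 0b1100; 0b1111 ⊕ 0b1100 = 0b0011.
C1: E(K, 0b0011) = 0b0010; 0b0100 ⊕ 0b0010 = 0b0110.

C0 = 0b0011, C1 = 0b0110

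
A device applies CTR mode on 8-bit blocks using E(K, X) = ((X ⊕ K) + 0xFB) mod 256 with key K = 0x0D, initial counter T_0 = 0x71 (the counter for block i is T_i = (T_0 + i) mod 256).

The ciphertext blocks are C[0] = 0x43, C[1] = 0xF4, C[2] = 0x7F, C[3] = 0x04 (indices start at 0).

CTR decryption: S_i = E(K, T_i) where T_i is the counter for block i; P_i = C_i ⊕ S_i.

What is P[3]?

P[3] = 0x70

P[3]: T = 0x74, S = E(K, T) = 0x74; 0x04 ⊕ 0x74 = 0x70.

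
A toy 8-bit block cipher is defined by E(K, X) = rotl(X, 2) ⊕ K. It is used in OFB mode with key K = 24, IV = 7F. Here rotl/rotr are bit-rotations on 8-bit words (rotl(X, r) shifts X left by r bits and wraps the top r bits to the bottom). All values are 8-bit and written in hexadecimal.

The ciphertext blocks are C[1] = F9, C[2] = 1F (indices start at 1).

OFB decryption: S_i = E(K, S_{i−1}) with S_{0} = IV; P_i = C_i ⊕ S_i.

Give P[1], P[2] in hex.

P[1]: S = E(K, 7F) = D9; F9 ⊕ D9 = 20.
P[2]: S = E(K, D9) = 43; 1F ⊕ 43 = 5C.

P[1] = 20, P[2] = 5C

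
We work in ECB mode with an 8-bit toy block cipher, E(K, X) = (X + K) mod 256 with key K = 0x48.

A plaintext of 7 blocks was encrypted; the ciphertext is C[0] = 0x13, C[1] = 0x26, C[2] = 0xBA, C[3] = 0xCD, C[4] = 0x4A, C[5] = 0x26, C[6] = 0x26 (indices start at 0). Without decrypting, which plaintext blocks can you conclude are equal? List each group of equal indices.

P[1] = P[5] = P[6]

ECB encrypts each block independently with the same key, so equal ciphertext blocks imply equal plaintext blocks.
C[1] = C[5] = C[6] = 0x26, so P[1] = P[5] = P[6].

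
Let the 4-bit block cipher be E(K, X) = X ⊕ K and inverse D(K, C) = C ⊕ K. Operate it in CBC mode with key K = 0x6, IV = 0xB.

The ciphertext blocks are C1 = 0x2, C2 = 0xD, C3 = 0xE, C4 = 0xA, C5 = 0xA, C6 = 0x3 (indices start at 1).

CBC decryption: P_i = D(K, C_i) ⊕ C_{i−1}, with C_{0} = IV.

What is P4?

P4 = 0x2

P4: D(K, 0xA) = 0xC; 0xC ⊕ 0xE = 0x2.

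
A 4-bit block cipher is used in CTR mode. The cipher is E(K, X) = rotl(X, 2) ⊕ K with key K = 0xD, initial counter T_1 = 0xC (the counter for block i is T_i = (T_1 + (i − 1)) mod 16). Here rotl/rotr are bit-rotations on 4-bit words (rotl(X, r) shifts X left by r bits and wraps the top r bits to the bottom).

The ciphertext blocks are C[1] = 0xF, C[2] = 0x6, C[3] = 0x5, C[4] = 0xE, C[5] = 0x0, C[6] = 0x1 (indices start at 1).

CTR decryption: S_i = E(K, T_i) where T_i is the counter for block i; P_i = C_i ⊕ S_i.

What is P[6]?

P[6] = 0x8

P[6]: T = 0x1, S = E(K, T) = 0x9; 0x1 ⊕ 0x9 = 0x8.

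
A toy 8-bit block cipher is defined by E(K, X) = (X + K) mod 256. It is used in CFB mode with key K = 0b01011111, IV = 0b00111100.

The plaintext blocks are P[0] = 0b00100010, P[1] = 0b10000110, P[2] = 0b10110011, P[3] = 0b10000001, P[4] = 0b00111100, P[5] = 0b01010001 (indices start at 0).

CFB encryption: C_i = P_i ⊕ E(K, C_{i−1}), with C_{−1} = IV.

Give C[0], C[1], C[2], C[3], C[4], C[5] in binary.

C[0] = 0b10111001, C[1] = 0b10011110, C[2] = 0b01001110, C[3] = 0b00101100, C[4] = 0b10110111, C[5] = 0b01000111

C[0]: E(K, 0b00111100) = 0b10011011; 0b00100010 ⊕ 0b10011011 = 0b10111001.
C[1]: E(K, 0b10111001) = 0b00011000; 0b10000110 ⊕ 0b00011000 = 0b10011110.
C[2]: E(K, 0b10011110) = 0b11111101; 0b10110011 ⊕ 0b11111101 = 0b01001110.
C[3]: E(K, 0b01001110) = 0b10101101; 0b10000001 ⊕ 0b10101101 = 0b00101100.
C[4]: E(K, 0b00101100) = 0b10001011; 0b00111100 ⊕ 0b10001011 = 0b10110111.
C[5]: E(K, 0b10110111) = 0b00010110; 0b01010001 ⊕ 0b00010110 = 0b01000111.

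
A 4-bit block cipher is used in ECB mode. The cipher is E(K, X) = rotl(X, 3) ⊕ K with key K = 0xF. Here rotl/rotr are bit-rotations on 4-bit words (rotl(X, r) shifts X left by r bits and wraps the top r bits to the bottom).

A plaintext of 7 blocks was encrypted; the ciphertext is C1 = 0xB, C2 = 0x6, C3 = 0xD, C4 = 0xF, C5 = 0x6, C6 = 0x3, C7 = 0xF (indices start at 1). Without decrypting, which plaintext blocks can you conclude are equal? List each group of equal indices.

P2 = P5; P4 = P7

ECB encrypts each block independently with the same key, so equal ciphertext blocks imply equal plaintext blocks.
C2 = C5 = 0x6, so P2 = P5.
C4 = C7 = 0xF, so P4 = P7.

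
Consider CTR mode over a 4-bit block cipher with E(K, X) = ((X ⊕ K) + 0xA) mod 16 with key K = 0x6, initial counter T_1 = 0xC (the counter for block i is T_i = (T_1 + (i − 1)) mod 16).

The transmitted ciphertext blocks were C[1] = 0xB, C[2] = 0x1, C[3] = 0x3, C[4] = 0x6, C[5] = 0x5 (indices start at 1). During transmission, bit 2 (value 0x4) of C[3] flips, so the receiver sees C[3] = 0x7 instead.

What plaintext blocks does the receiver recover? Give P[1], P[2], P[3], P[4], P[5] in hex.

P[1] = 0xF, P[2] = 0x4, P[3] = 0x5, P[4] = 0x5, P[5] = 0x5

CTR decryption: S_i = E(K, T_i) where T_i is the counter for block i; P_i = C_i ⊕ S_i.
Only C[3] changed, to 0x7. In CTR, a change in C_i flips the same bit in P_i only; the keystream is unaffected. Decrypting the received ciphertext:
P[1]: T = 0xC, S = E(K, T) = 0x4; 0xB ⊕ 0x4 = 0xF.
P[2]: T = 0xD, S = E(K, T) = 0x5; 0x1 ⊕ 0x5 = 0x4.
P[3]: T = 0xE, S = E(K, T) = 0x2; 0x7 ⊕ 0x2 = 0x5.
P[4]: T = 0xF, S = E(K, T) = 0x3; 0x6 ⊕ 0x3 = 0x5.
P[5]: T = 0x0, S = E(K, T) = 0x0; 0x5 ⊕ 0x0 = 0x5.
Blocks that differ from the original plaintext: P[3].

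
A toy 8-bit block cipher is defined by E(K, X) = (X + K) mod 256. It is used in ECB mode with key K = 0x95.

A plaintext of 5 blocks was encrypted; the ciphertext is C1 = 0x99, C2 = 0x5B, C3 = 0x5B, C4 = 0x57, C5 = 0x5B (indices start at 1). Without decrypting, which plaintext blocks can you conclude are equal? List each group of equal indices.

ECB encrypts each block independently with the same key, so equal ciphertext blocks imply equal plaintext blocks.
C2 = C3 = C5 = 0x5B, so P2 = P3 = P5.

P2 = P3 = P5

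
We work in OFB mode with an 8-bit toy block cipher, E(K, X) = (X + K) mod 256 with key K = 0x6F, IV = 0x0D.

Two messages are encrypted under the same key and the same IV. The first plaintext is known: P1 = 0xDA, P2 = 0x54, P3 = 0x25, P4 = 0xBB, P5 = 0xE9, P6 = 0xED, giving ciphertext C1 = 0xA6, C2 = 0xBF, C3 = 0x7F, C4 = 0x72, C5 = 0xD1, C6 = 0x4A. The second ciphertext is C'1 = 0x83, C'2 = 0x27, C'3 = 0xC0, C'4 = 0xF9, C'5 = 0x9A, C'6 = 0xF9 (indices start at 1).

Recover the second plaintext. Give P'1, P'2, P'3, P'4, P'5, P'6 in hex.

P'1 = 0xFF, P'2 = 0xCC, P'3 = 0x9A, P'4 = 0x30, P'5 = 0xA2, P'6 = 0x5E

In OFB with a reused IV, both messages share the same keystream S_i, so C_i ⊕ C'_i = P_i ⊕ P'_i and thus P'_i = P_i ⊕ C_i ⊕ C'_i.
P'1: 0xDA ⊕ 0xA6 ⊕ 0x83 = 0xFF.
P'2: 0x54 ⊕ 0xBF ⊕ 0x27 = 0xCC.
P'3: 0x25 ⊕ 0x7F ⊕ 0xC0 = 0x9A.
P'4: 0xBB ⊕ 0x72 ⊕ 0xF9 = 0x30.
P'5: 0xE9 ⊕ 0xD1 ⊕ 0x9A = 0xA2.
P'6: 0xED ⊕ 0x4A ⊕ 0xF9 = 0x5E.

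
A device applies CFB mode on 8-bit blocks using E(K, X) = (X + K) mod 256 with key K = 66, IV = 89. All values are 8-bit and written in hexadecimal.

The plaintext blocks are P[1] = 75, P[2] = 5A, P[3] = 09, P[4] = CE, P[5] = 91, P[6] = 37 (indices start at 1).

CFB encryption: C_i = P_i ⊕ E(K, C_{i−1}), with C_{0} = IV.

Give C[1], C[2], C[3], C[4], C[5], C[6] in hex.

C[1] = 9A, C[2] = 5A, C[3] = C9, C[4] = E1, C[5] = D6, C[6] = 0B

C[1]: E(K, 89) = EF; 75 ⊕ EF = 9A.
C[2]: E(K, 9A) = 00; 5A ⊕ 00 = 5A.
C[3]: E(K, 5A) = C0; 09 ⊕ C0 = C9.
C[4]: E(K, C9) = 2F; CE ⊕ 2F = E1.
C[5]: E(K, E1) = 47; 91 ⊕ 47 = D6.
C[6]: E(K, D6) = 3C; 37 ⊕ 3C = 0B.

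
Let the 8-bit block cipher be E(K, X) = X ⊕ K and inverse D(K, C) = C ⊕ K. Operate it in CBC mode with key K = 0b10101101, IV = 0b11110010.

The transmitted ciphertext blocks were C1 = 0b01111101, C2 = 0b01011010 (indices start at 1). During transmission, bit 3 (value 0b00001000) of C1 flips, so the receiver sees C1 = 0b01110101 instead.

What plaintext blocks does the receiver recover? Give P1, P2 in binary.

P1 = 0b00101010, P2 = 0b10000010

CBC decryption: P_i = D(K, C_i) ⊕ C_{i−1}, with C_{0} = IV.
Only C1 changed, to 0b01110101. In CBC, a change in C_i garbles P_i and flips the same bit in P_{i+1}. Decrypting the received ciphertext:
P1: D(K, 0b01110101) = 0b11011000; 0b11011000 ⊕ 0b11110010 = 0b00101010.
P2: D(K, 0b01011010) = 0b11110111; 0b11110111 ⊕ 0b01110101 = 0b10000010.
Blocks that differ from the original plaintext: P1, P2.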